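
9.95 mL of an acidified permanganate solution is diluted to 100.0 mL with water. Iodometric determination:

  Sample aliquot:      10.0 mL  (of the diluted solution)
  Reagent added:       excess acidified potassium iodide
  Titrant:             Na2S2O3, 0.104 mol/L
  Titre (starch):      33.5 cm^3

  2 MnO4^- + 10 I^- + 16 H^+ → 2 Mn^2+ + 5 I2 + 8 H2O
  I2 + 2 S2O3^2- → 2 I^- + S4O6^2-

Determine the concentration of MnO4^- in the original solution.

n(S2O3^2-) = 0.0335 × 0.104 = 3.48 × 10^-3 mol
n(I2) = n(S2O3^2-)/2 = 1.74 × 10^-3 mol
From the 2:5 ratio, n(MnO4^-) in the aliquot = 2/5 × 1.74 × 10^-3 = 6.97 × 10^-4 mol
[MnO4^-]_dilute = 6.97 × 10^-4 / 0.0100 = 0.0697 mol/L
[MnO4^-]_original = 0.0697 × 100.0/9.95 = 0.700 mol/L

0.700 mol/L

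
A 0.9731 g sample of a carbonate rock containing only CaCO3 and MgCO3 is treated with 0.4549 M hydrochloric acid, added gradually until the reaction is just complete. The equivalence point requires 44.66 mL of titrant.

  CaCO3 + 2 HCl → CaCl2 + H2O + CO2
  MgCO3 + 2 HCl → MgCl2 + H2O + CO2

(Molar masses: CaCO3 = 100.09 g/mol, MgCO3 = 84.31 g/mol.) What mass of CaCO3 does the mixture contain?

0.7401 g

n(HCl) = 0.04466 × 0.4549 = 0.02032 mol
Let x = n(CaCO3), y = n(MgCO3).
Titrant: 2x + 2y = 0.02032;  mass: 100.09x + 84.31y = 0.9731
Solving, x = 7.395 × 10^-3 mol, y = 2.763 × 10^-3 mol
mass of CaCO3 = 7.395 × 10^-3 × 100.09 = 0.7401 g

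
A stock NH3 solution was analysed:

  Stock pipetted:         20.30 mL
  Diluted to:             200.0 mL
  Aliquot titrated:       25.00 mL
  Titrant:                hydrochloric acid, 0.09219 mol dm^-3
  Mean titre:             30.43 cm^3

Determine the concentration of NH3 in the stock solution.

1.106 mol/L

NH3 + HCl → NH4Cl
n(HCl) = 0.03043 × 0.09219 = 2.805 × 10^-3 mol
n(NH3) in the aliquot = 2.805 × 10^-3 mol (1:1 ratio)
[NH3]_dilute = 2.805 × 10^-3 / 0.02500 = 0.1122 mol/L
Dilution factor = 200.0 / 20.30 = 9.852
[NH3]_stock = 0.1122 × 9.852 = 1.106 mol/L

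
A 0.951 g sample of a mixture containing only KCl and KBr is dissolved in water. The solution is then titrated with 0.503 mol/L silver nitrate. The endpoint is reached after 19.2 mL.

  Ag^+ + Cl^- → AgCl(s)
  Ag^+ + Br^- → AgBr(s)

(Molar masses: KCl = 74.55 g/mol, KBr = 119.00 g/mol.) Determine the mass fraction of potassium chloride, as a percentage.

n(AgNO3) = 0.0192 × 0.503 = 9.66 × 10^-3 mol
Let x = n(KCl), y = n(KBr).
Titrant: 1x + 1y = 9.66 × 10^-3;  mass: 74.55x + 119.00y = 0.951
Solving, x = 4.46 × 10^-3 mol, y = 5.20 × 10^-3 mol
mass of KCl = 4.46 × 10^-3 × 74.55 = 0.333 g
% KCl = 0.333 / 0.951 × 100 = 35.0 %

35.0 %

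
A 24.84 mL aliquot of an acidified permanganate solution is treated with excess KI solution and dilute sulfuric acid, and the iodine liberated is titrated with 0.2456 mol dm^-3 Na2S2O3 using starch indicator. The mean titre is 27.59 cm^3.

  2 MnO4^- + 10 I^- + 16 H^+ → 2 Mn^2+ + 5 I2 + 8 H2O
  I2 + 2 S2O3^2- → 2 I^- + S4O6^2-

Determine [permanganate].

n(S2O3^2-) = 0.02759 × 0.2456 = 6.776 × 10^-3 mol
n(I2) = n(S2O3^2-)/2 = 3.388 × 10^-3 mol
From the 2:5 ratio, n(MnO4^-) in the aliquot = 2/5 × 3.388 × 10^-3 = 1.355 × 10^-3 mol
[MnO4^-] = 1.355 × 10^-3 / 0.02484 = 0.05456 mol/L

0.05456 mol/L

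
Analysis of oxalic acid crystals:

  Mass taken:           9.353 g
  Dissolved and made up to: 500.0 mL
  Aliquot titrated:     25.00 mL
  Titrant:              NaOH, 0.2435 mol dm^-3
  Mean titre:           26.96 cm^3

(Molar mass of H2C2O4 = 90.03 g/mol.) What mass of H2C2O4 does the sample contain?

5.910 g

H2C2O4 + 2 NaOH → Na2C2O4 + 2 H2O
n(NaOH) per titration = 0.02696 × 0.2435 = 6.565 × 10^-3 mol
From the 1:2 ratio, n(H2C2O4) in each aliquot = 1/2 × 6.565 × 10^-3 = 3.282 × 10^-3 mol
n(H2C2O4) in the whole flask = 3.282 × 10^-3 × 500.0/25.00 = 0.06565 mol
mass of H2C2O4 = 0.06565 × 90.03 = 5.910 g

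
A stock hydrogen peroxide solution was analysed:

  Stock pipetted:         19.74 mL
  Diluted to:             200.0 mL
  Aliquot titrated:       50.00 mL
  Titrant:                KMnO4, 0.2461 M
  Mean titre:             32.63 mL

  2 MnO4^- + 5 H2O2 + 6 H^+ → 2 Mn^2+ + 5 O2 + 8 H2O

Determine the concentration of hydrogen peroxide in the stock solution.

n(KMnO4) = 0.03263 × 0.2461 = 8.030 × 10^-3 mol
From the 5:2 ratio, n(H2O2) in the aliquot = 5/2 × 8.030 × 10^-3 = 0.02008 mol
[H2O2]_dilute = 0.02008 / 0.05000 = 0.4015 mol/L
Dilution factor = 200.0 / 19.74 = 10.13
[H2O2]_stock = 0.4015 × 10.13 = 4.068 mol/L

4.068 M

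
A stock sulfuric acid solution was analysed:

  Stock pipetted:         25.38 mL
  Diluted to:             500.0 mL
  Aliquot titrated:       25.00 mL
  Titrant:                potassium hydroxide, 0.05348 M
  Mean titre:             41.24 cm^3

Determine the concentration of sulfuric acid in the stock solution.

0.8690 M

H2SO4 + 2 KOH → K2SO4 + 2 H2O
n(KOH) = 0.04124 × 0.05348 = 2.206 × 10^-3 mol
From the 1:2 ratio, n(H2SO4) in the aliquot = 1/2 × 2.206 × 10^-3 = 1.103 × 10^-3 mol
[H2SO4]_dilute = 1.103 × 10^-3 / 0.02500 = 0.04411 mol/L
Dilution factor = 500.0 / 25.38 = 19.70
[H2SO4]_stock = 0.04411 × 19.70 = 0.8690 mol/L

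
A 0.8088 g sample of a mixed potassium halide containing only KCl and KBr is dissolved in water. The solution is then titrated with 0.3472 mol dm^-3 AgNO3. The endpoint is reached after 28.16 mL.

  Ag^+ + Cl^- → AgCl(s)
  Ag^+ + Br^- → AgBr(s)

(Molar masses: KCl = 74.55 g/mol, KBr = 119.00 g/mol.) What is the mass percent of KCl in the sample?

73.55 %

n(AgNO3) = 0.02816 × 0.3472 = 9.777 × 10^-3 mol
Let x = n(KCl), y = n(KBr).
Titrant: 1x + 1y = 9.777 × 10^-3;  mass: 74.55x + 119.00y = 0.8088
Solving, x = 7.979 × 10^-3 mol, y = 1.798 × 10^-3 mol
mass of KCl = 7.979 × 10^-3 × 74.55 = 0.5949 g
% KCl = 0.5949 / 0.8088 × 100 = 73.55 %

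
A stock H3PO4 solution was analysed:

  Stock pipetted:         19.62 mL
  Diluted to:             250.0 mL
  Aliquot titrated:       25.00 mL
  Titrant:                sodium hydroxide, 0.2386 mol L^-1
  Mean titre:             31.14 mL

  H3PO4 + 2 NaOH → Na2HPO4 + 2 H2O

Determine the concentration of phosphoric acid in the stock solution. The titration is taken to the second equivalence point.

n(NaOH) = 0.03114 × 0.2386 = 7.430 × 10^-3 mol
From the 1:2 ratio, n(H3PO4) in the aliquot = 1/2 × 7.430 × 10^-3 = 3.715 × 10^-3 mol
[H3PO4]_dilute = 3.715 × 10^-3 / 0.02500 = 0.1486 mol/L
Dilution factor = 250.0 / 19.62 = 12.74
[H3PO4]_stock = 0.1486 × 12.74 = 1.893 mol/L

1.893 mol/L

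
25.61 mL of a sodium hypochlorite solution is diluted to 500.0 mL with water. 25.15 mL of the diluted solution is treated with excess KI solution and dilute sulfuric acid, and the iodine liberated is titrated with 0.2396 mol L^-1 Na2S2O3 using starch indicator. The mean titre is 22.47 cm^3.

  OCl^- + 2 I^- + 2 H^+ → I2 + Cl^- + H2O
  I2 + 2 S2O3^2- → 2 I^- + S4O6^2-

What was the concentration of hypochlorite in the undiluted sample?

2.090 mol/L

n(S2O3^2-) = 0.02247 × 0.2396 = 5.384 × 10^-3 mol
n(I2) = n(S2O3^2-)/2 = 2.692 × 10^-3 mol
n(OCl^-) in the aliquot = 2.692 × 10^-3 mol (1:1 ratio)
[OCl^-]_dilute = 2.692 × 10^-3 / 0.02515 = 0.1070 mol/L
[OCl^-]_original = 0.1070 × 500.0/25.61 = 2.090 mol/L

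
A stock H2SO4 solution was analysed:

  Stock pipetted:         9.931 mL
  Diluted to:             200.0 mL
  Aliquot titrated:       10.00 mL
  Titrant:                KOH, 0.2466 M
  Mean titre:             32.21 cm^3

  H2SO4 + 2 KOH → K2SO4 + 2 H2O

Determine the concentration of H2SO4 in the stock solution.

7.998 M

n(KOH) = 0.03221 × 0.2466 = 7.943 × 10^-3 mol
From the 1:2 ratio, n(H2SO4) in the aliquot = 1/2 × 7.943 × 10^-3 = 3.971 × 10^-3 mol
[H2SO4]_dilute = 3.971 × 10^-3 / 0.01000 = 0.3971 mol/L
Dilution factor = 200.0 / 9.931 = 20.14
[H2SO4]_stock = 0.3971 × 20.14 = 7.998 mol/L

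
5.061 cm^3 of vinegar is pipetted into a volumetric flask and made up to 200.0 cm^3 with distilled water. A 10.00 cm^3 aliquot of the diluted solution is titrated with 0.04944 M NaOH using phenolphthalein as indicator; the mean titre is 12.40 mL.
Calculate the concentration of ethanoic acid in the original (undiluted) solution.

2.423 M

CH3COOH + NaOH → CH3COONa + H2O
n(NaOH) = 0.01240 × 0.04944 = 6.131 × 10^-4 mol
n(CH3COOH) in the aliquot = 6.131 × 10^-4 mol (1:1 ratio)
[CH3COOH]_dilute = 6.131 × 10^-4 / 0.01000 = 0.06131 mol/L
Dilution factor = 200.0 / 5.061 = 39.52
[CH3COOH]_stock = 0.06131 × 39.52 = 2.423 mol/L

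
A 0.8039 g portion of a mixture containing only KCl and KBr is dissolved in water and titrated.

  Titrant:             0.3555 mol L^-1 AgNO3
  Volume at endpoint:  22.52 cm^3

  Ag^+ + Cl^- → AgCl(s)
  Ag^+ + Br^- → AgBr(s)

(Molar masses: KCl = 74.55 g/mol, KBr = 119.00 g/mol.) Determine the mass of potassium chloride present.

0.2496 g

n(AgNO3) = 0.02252 × 0.3555 = 8.006 × 10^-3 mol
Let x = n(KCl), y = n(KBr).
Titrant: 1x + 1y = 8.006 × 10^-3;  mass: 74.55x + 119.00y = 0.8039
Solving, x = 3.348 × 10^-3 mol, y = 4.658 × 10^-3 mol
mass of KCl = 3.348 × 10^-3 × 74.55 = 0.2496 g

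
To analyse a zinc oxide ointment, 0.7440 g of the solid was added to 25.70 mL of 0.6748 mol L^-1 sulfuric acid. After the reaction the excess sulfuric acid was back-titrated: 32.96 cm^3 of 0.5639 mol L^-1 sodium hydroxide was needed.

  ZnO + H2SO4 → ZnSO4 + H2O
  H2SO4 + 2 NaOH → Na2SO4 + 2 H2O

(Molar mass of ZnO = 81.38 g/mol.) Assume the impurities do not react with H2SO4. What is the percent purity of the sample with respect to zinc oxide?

n(H2SO4) added = 0.02570 × 0.6748 = 0.01734 mol
n(NaOH) used in back-titration = 0.03296 × 0.5639 = 0.01859 mol
From the 1:2 ratio, n(H2SO4) left over = 1/2 × 0.01859 = 9.293 × 10^-3 mol
n(H2SO4) consumed by analyte = 0.01734 − 9.293 × 10^-3 = 8.049 × 10^-3 mol
n(ZnO) = 8.049 × 10^-3 mol (1:1 ratio)
mass of ZnO = 8.049 × 10^-3 × 81.38 = 0.6551 g
% ZnO = 0.6551 / 0.7440 × 100 = 88.04 %

88.04 %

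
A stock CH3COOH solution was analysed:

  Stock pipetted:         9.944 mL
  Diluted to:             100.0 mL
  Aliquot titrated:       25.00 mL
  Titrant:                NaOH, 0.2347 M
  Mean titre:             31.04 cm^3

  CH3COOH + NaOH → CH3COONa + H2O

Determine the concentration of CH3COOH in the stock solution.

2.930 M

n(NaOH) = 0.03104 × 0.2347 = 7.285 × 10^-3 mol
n(CH3COOH) in the aliquot = 7.285 × 10^-3 mol (1:1 ratio)
[CH3COOH]_dilute = 7.285 × 10^-3 / 0.02500 = 0.2914 mol/L
Dilution factor = 100.0 / 9.944 = 10.06
[CH3COOH]_stock = 0.2914 × 10.06 = 2.930 mol/L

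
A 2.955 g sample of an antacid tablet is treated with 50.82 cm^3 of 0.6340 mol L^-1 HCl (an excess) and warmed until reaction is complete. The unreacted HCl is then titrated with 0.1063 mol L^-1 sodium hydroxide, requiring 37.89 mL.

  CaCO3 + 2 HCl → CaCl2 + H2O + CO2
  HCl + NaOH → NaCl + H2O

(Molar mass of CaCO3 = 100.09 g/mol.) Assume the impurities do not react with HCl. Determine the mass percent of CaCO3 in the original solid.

n(HCl) added = 0.05082 × 0.6340 = 0.03222 mol
n(NaOH) used in back-titration = 0.03789 × 0.1063 = 4.028 × 10^-3 mol
n(HCl) left over = 4.028 × 10^-3 mol (1:1 ratio)
n(HCl) consumed by analyte = 0.03222 − 4.028 × 10^-3 = 0.02819 mol
From the 1:2 ratio, n(CaCO3) = 1/2 × 0.02819 = 0.01410 mol
mass of CaCO3 = 0.01410 × 100.09 = 1.411 g
% CaCO3 = 1.411 / 2.955 × 100 = 47.75 %

47.75 %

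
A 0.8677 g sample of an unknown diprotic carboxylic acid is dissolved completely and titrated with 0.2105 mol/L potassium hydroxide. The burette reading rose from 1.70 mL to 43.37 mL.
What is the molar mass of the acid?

197.8 g/mol

n(KOH) = 0.04167 L × 0.2105 mol/L = 8.772 × 10^-3 mol
From the 1:2 ratio, n(H2A) = 1/2 × 8.772 × 10^-3 = 4.386 × 10^-3 mol
M = m / n = 0.8677 g / 4.386 × 10^-3 mol = 197.8 g/mol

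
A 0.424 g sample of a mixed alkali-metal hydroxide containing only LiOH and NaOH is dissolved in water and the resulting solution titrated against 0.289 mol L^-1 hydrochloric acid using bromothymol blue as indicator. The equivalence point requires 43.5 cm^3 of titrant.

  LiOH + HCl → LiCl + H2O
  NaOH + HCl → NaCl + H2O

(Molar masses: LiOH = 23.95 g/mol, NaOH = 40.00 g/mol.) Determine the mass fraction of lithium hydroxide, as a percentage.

n(HCl) = 0.0435 × 0.289 = 0.0126 mol
Let x = n(LiOH), y = n(NaOH).
Titrant: 1x + 1y = 0.0126;  mass: 23.95x + 40.00y = 0.424
Solving, x = 4.91 × 10^-3 mol, y = 7.66 × 10^-3 mol
mass of LiOH = 4.91 × 10^-3 × 23.95 = 0.118 g
% LiOH = 0.118 / 0.424 × 100 = 27.8 %

27.8 %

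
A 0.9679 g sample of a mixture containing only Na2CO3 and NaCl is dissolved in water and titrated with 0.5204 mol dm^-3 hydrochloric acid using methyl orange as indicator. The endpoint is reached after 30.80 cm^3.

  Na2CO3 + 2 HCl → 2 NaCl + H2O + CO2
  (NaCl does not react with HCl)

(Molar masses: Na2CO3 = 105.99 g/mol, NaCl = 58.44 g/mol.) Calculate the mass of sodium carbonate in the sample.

n(HCl) = 0.03080 × 0.5204 = 0.01603 mol
Let x = n(Na2CO3), y = n(NaCl).
Titrant: 2x = 0.01603;  mass: 105.99x + 58.44y = 0.9679
Solving, x = 8.014 × 10^-3 mol, y = 2.027 × 10^-3 mol
mass of Na2CO3 = 8.014 × 10^-3 × 105.99 = 0.8494 g

0.8494 g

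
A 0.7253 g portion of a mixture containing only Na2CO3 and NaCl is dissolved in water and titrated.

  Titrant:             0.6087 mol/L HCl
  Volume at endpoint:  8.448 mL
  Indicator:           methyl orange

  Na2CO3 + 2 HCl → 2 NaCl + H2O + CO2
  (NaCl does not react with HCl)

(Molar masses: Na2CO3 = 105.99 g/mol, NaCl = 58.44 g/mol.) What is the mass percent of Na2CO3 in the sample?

n(HCl) = 0.008448 × 0.6087 = 5.142 × 10^-3 mol
Let x = n(Na2CO3), y = n(NaCl).
Titrant: 2x = 5.142 × 10^-3;  mass: 105.99x + 58.44y = 0.7253
Solving, x = 2.571 × 10^-3 mol, y = 7.748 × 10^-3 mol
mass of Na2CO3 = 2.571 × 10^-3 × 105.99 = 0.2725 g
% Na2CO3 = 0.2725 / 0.7253 × 100 = 37.57 %

37.57 %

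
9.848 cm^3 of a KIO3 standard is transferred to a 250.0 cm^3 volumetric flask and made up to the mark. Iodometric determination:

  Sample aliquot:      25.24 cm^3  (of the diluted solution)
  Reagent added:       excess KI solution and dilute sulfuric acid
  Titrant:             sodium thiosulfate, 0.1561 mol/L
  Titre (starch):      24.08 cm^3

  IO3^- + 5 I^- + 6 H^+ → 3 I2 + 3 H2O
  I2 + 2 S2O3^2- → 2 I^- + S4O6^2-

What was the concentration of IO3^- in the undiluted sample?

0.6301 mol/L

n(S2O3^2-) = 0.02408 × 0.1561 = 3.759 × 10^-3 mol
n(I2) = n(S2O3^2-)/2 = 1.879 × 10^-3 mol
From the 1:3 ratio, n(IO3^-) in the aliquot = 1/3 × 1.879 × 10^-3 = 6.265 × 10^-4 mol
[IO3^-]_dilute = 6.265 × 10^-4 / 0.02524 = 0.02482 mol/L
[IO3^-]_original = 0.02482 × 250.0/9.848 = 0.6301 mol/L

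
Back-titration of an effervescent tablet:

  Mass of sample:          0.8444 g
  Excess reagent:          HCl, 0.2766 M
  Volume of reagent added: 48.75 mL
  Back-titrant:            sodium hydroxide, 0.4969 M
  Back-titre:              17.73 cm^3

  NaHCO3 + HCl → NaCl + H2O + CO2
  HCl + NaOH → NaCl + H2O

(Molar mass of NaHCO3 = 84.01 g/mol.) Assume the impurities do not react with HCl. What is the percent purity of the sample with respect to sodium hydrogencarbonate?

46.50 %

n(HCl) added = 0.04875 × 0.2766 = 0.01348 mol
n(NaOH) used in back-titration = 0.01773 × 0.4969 = 8.810 × 10^-3 mol
n(HCl) left over = 8.810 × 10^-3 mol (1:1 ratio)
n(HCl) consumed by analyte = 0.01348 − 8.810 × 10^-3 = 4.674 × 10^-3 mol
n(NaHCO3) = 4.674 × 10^-3 mol (1:1 ratio)
mass of NaHCO3 = 4.674 × 10^-3 × 84.01 = 0.3927 g
% NaHCO3 = 0.3927 / 0.8444 × 100 = 46.50 %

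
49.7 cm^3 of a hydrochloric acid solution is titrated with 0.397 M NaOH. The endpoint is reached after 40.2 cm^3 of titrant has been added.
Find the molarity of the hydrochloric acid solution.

0.321 M

HCl + NaOH → NaCl + H2O
n(NaOH) = 0.0402 L × 0.397 mol/L = 0.0160 mol
n(HCl) = 0.0160 mol (1:1 mole ratio)
[HCl] = 0.0160 mol / 0.0497 L = 0.321 mol/L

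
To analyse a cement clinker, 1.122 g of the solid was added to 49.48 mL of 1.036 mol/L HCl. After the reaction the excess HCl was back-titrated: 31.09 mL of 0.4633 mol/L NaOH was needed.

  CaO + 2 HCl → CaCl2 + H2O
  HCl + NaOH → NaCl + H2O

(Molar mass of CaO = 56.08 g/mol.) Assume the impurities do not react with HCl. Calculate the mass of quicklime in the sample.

1.033 g

n(HCl) added = 0.04948 × 1.036 = 0.05126 mol
n(NaOH) used in back-titration = 0.03109 × 0.4633 = 0.01440 mol
n(HCl) left over = 0.01440 mol (1:1 ratio)
n(HCl) consumed by analyte = 0.05126 − 0.01440 = 0.03686 mol
From the 1:2 ratio, n(CaO) = 1/2 × 0.03686 = 0.01843 mol
mass of CaO = 0.01843 × 56.08 = 1.033 g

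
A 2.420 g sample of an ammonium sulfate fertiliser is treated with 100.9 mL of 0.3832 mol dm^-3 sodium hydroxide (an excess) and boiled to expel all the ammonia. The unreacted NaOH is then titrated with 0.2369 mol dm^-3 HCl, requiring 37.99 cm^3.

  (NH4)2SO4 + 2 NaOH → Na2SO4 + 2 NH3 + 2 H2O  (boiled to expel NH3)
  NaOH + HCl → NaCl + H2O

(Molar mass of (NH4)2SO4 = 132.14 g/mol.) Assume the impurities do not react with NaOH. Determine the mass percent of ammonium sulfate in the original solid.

80.99 %

n(NaOH) added = 0.1009 × 0.3832 = 0.03866 mol
n(HCl) used in back-titration = 0.03799 × 0.2369 = 9.000 × 10^-3 mol
n(NaOH) left over = 9.000 × 10^-3 mol (1:1 ratio)
n(NaOH) consumed by analyte = 0.03866 − 9.000 × 10^-3 = 0.02967 mol
From the 1:2 ratio, n((NH4)2SO4) = 1/2 × 0.02967 = 0.01483 mol
mass of (NH4)2SO4 = 0.01483 × 132.14 = 1.960 g
% (NH4)2SO4 = 1.960 / 2.420 × 100 = 80.99 %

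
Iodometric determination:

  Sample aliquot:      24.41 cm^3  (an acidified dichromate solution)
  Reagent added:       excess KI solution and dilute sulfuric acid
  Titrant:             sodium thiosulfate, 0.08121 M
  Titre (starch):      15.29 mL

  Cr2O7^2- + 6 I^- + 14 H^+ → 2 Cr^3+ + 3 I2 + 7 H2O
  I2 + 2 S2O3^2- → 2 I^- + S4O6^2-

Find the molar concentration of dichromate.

0.008478 M

n(S2O3^2-) = 0.01529 × 0.08121 = 1.242 × 10^-3 mol
n(I2) = n(S2O3^2-)/2 = 6.209 × 10^-4 mol
From the 1:3 ratio, n(Cr2O7^2-) in the aliquot = 1/3 × 6.209 × 10^-4 = 2.070 × 10^-4 mol
[Cr2O7^2-] = 2.070 × 10^-4 / 0.02441 = 0.008478 mol/L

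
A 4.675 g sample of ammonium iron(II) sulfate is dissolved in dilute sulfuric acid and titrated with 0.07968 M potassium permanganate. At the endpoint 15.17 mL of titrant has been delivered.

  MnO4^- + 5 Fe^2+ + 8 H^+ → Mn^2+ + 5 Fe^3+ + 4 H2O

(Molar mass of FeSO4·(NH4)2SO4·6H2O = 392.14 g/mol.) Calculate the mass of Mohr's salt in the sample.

n(KMnO4) = 0.01517 L × 0.07968 mol/L = 1.209 × 10^-3 mol
From the 5:1 ratio, n(FeSO4·(NH4)2SO4·6H2O) = 5/1 × 1.209 × 10^-3 = 6.044 × 10^-3 mol
mass of FeSO4·(NH4)2SO4·6H2O = 6.044 × 10^-3 × 392.14 g/mol = 2.370 g

2.370 g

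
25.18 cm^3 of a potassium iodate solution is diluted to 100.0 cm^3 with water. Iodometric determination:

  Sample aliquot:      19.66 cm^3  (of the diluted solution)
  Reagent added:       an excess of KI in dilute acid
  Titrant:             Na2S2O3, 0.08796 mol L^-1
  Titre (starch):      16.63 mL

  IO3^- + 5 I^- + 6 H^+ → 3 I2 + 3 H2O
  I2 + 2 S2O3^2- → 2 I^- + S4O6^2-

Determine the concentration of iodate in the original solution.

0.04925 mol/L

n(S2O3^2-) = 0.01663 × 0.08796 = 1.463 × 10^-3 mol
n(I2) = n(S2O3^2-)/2 = 7.314 × 10^-4 mol
From the 1:3 ratio, n(IO3^-) in the aliquot = 1/3 × 7.314 × 10^-4 = 2.438 × 10^-4 mol
[IO3^-]_dilute = 2.438 × 10^-4 / 0.01966 = 0.01240 mol/L
[IO3^-]_original = 0.01240 × 100.0/25.18 = 0.04925 mol/L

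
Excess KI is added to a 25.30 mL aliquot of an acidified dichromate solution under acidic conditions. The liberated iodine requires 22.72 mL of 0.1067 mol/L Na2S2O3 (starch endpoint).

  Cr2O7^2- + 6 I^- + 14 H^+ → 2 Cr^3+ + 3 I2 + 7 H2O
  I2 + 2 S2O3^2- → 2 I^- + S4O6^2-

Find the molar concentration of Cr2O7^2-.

0.01597 mol/L

n(S2O3^2-) = 0.02272 × 0.1067 = 2.424 × 10^-3 mol
n(I2) = n(S2O3^2-)/2 = 1.212 × 10^-3 mol
From the 1:3 ratio, n(Cr2O7^2-) in the aliquot = 1/3 × 1.212 × 10^-3 = 4.040 × 10^-4 mol
[Cr2O7^2-] = 4.040 × 10^-4 / 0.02530 = 0.01597 mol/L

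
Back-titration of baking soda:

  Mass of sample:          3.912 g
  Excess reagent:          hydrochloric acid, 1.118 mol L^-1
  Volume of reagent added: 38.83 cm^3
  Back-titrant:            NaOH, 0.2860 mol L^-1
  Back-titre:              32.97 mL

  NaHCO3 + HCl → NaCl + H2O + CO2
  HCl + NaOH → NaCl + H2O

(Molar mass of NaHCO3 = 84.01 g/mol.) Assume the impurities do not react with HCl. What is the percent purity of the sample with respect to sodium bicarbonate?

n(HCl) added = 0.03883 × 1.118 = 0.04341 mol
n(NaOH) used in back-titration = 0.03297 × 0.2860 = 9.429 × 10^-3 mol
n(HCl) left over = 9.429 × 10^-3 mol (1:1 ratio)
n(HCl) consumed by analyte = 0.04341 − 9.429 × 10^-3 = 0.03398 mol
n(NaHCO3) = 0.03398 mol (1:1 ratio)
mass of NaHCO3 = 0.03398 × 84.01 = 2.855 g
% NaHCO3 = 2.855 / 3.912 × 100 = 72.98 %

72.98 %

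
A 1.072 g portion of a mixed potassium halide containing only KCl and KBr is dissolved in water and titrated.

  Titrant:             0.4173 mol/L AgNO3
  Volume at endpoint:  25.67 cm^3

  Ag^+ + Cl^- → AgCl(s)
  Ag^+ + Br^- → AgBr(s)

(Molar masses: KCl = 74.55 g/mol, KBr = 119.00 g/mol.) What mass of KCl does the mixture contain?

0.3400 g

n(AgNO3) = 0.02567 × 0.4173 = 0.01071 mol
Let x = n(KCl), y = n(KBr).
Titrant: 1x + 1y = 0.01071;  mass: 74.55x + 119.00y = 1.072
Solving, x = 4.561 × 10^-3 mol, y = 6.151 × 10^-3 mol
mass of KCl = 4.561 × 10^-3 × 74.55 = 0.3400 g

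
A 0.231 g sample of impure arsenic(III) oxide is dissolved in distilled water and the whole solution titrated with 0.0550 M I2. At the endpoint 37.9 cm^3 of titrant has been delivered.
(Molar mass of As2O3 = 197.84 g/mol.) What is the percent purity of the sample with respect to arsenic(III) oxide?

As2O3 + 2 I2 + 2 H2O → As2O5 + 4 HI
n(I2) = 0.0379 L × 0.0550 mol/L = 2.08 × 10^-3 mol
From the 1:2 ratio, n(As2O3) = 1/2 × 2.08 × 10^-3 = 1.04 × 10^-3 mol
mass of As2O3 = 1.04 × 10^-3 × 197.84 g/mol = 0.206 g
% As2O3 = 0.206 / 0.231 × 100 = 89.3 %

89.3 %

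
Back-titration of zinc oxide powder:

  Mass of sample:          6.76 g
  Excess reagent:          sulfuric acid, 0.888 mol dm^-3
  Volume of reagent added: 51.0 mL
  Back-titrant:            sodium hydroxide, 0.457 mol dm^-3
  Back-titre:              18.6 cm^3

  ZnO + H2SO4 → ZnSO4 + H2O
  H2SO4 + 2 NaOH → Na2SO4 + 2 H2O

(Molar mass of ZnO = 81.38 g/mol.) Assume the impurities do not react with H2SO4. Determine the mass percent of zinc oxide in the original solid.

49.4 %

n(H2SO4) added = 0.0510 × 0.888 = 0.0453 mol
n(NaOH) used in back-titration = 0.0186 × 0.457 = 8.50 × 10^-3 mol
From the 1:2 ratio, n(H2SO4) left over = 1/2 × 8.50 × 10^-3 = 4.25 × 10^-3 mol
n(H2SO4) consumed by analyte = 0.0453 − 4.25 × 10^-3 = 0.0410 mol
n(ZnO) = 0.0410 mol (1:1 ratio)
mass of ZnO = 0.0410 × 81.38 = 3.34 g
% ZnO = 3.34 / 6.76 × 100 = 49.4 %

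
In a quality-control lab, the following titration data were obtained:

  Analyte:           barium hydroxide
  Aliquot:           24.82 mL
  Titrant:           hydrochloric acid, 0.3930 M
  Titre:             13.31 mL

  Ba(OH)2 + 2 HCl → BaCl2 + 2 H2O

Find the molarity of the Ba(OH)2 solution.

n(HCl) = 0.01331 L × 0.3930 mol/L = 5.231 × 10^-3 mol
From the 1:2 mole ratio, n(Ba(OH)2) = 1/2 × 5.231 × 10^-3 = 2.615 × 10^-3 mol
[Ba(OH)2] = 2.615 × 10^-3 mol / 0.02482 L = 0.1054 mol/L

0.1054 M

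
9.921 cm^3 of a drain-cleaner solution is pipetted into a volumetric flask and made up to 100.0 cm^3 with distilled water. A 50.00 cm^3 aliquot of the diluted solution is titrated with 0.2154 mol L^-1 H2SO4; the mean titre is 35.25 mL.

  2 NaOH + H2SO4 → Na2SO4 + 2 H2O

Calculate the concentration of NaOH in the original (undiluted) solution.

3.061 mol/L

n(H2SO4) = 0.03525 × 0.2154 = 7.593 × 10^-3 mol
From the 2:1 ratio, n(NaOH) in the aliquot = 2/1 × 7.593 × 10^-3 = 0.01519 mol
[NaOH]_dilute = 0.01519 / 0.05000 = 0.3037 mol/L
Dilution factor = 100.0 / 9.921 = 10.08
[NaOH]_stock = 0.3037 × 10.08 = 3.061 mol/L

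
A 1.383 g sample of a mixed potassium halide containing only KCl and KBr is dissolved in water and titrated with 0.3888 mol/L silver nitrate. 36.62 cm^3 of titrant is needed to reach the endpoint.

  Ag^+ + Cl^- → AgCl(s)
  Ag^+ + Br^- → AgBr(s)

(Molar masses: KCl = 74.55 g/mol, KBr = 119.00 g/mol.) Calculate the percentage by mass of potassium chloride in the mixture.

37.75 %

n(AgNO3) = 0.03662 × 0.3888 = 0.01424 mol
Let x = n(KCl), y = n(KBr).
Titrant: 1x + 1y = 0.01424;  mass: 74.55x + 119.00y = 1.383
Solving, x = 7.003 × 10^-3 mol, y = 7.234 × 10^-3 mol
mass of KCl = 7.003 × 10^-3 × 74.55 = 0.5221 g
% KCl = 0.5221 / 1.383 × 100 = 37.75 %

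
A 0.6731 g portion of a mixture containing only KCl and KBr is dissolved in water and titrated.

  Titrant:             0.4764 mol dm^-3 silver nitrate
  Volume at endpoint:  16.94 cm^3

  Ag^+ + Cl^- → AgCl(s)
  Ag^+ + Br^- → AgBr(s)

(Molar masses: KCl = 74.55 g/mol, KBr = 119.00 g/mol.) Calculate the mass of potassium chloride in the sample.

0.4818 g

n(AgNO3) = 0.01694 × 0.4764 = 8.070 × 10^-3 mol
Let x = n(KCl), y = n(KBr).
Titrant: 1x + 1y = 8.070 × 10^-3;  mass: 74.55x + 119.00y = 0.6731
Solving, x = 6.462 × 10^-3 mol, y = 1.608 × 10^-3 mol
mass of KCl = 6.462 × 10^-3 × 74.55 = 0.4818 g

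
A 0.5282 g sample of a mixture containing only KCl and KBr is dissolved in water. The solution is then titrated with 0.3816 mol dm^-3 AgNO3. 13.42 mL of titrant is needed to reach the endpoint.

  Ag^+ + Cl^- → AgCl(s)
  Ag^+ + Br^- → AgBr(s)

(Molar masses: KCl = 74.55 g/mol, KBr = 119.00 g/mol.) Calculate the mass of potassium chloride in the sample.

n(AgNO3) = 0.01342 × 0.3816 = 5.121 × 10^-3 mol
Let x = n(KCl), y = n(KBr).
Titrant: 1x + 1y = 5.121 × 10^-3;  mass: 74.55x + 119.00y = 0.5282
Solving, x = 1.827 × 10^-3 mol, y = 3.294 × 10^-3 mol
mass of KCl = 1.827 × 10^-3 × 74.55 = 0.1362 g

0.1362 g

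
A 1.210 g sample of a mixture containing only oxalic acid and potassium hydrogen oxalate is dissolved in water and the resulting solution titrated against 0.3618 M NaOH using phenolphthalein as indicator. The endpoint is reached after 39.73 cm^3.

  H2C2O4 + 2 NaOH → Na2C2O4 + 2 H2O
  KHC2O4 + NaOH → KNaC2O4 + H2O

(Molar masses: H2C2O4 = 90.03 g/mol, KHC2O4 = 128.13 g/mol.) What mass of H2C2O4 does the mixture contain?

0.3422 g

n(NaOH) = 0.03973 × 0.3618 = 0.01437 mol
Let x = n(H2C2O4), y = n(KHC2O4).
Titrant: 2x + 1y = 0.01437;  mass: 90.03x + 128.13y = 1.210
Solving, x = 3.801 × 10^-3 mol, y = 6.773 × 10^-3 mol
mass of H2C2O4 = 3.801 × 10^-3 × 90.03 = 0.3422 g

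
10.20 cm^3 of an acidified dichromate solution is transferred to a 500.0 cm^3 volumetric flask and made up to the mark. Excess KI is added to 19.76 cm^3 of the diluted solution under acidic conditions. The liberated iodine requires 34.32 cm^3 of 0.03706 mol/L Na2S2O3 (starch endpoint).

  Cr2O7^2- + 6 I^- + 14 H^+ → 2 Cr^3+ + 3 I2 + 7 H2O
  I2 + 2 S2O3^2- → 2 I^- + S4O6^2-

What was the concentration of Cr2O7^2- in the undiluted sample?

n(S2O3^2-) = 0.03432 × 0.03706 = 1.272 × 10^-3 mol
n(I2) = n(S2O3^2-)/2 = 6.359 × 10^-4 mol
From the 1:3 ratio, n(Cr2O7^2-) in the aliquot = 1/3 × 6.359 × 10^-4 = 2.120 × 10^-4 mol
[Cr2O7^2-]_dilute = 2.120 × 10^-4 / 0.01976 = 0.01073 mol/L
[Cr2O7^2-]_original = 0.01073 × 500.0/10.20 = 0.5259 mol/L

0.5259 mol/L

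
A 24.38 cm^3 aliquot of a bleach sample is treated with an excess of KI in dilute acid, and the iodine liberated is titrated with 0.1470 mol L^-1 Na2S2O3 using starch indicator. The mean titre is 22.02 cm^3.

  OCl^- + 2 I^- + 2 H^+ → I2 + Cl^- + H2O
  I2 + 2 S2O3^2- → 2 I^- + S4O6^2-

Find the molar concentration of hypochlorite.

n(S2O3^2-) = 0.02202 × 0.1470 = 3.237 × 10^-3 mol
n(I2) = n(S2O3^2-)/2 = 1.618 × 10^-3 mol
n(OCl^-) in the aliquot = 1.618 × 10^-3 mol (1:1 ratio)
[OCl^-] = 1.618 × 10^-3 / 0.02438 = 0.06639 mol/L

0.06639 mol/L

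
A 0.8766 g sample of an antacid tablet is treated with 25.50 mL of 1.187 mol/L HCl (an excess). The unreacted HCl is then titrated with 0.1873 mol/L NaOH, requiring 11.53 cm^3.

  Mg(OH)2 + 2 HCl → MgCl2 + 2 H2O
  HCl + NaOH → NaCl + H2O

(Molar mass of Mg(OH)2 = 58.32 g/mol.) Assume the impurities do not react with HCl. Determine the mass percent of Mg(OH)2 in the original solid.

93.50 %

n(HCl) added = 0.02550 × 1.187 = 0.03027 mol
n(NaOH) used in back-titration = 0.01153 × 0.1873 = 2.160 × 10^-3 mol
n(HCl) left over = 2.160 × 10^-3 mol (1:1 ratio)
n(HCl) consumed by analyte = 0.03027 − 2.160 × 10^-3 = 0.02811 mol
From the 1:2 ratio, n(Mg(OH)2) = 1/2 × 0.02811 = 0.01405 mol
mass of Mg(OH)2 = 0.01405 × 58.32 = 0.8197 g
% Mg(OH)2 = 0.8197 / 0.8766 × 100 = 93.50 %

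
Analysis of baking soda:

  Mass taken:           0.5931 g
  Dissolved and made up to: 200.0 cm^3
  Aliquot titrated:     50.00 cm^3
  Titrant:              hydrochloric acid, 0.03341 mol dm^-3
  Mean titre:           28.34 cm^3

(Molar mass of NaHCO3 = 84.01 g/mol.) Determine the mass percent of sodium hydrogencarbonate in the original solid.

53.65 %

NaHCO3 + HCl → NaCl + H2O + CO2
n(HCl) per titration = 0.02834 × 0.03341 = 9.468 × 10^-4 mol
n(NaHCO3) in each aliquot = 9.468 × 10^-4 mol (1:1 ratio)
n(NaHCO3) in the whole flask = 9.468 × 10^-4 × 200.0/50.00 = 3.787 × 10^-3 mol
mass of NaHCO3 = 3.787 × 10^-3 × 84.01 = 0.3182 g
% NaHCO3 = 0.3182 / 0.5931 × 100 = 53.65 %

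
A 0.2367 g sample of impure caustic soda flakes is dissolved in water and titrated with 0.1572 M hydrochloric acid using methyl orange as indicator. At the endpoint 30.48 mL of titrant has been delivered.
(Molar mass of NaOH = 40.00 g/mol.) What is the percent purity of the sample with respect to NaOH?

80.97 %

NaOH + HCl → NaCl + H2O
n(HCl) = 0.03048 L × 0.1572 mol/L = 4.791 × 10^-3 mol
n(NaOH) = 4.791 × 10^-3 mol (1:1 ratio)
mass of NaOH = 4.791 × 10^-3 × 40.00 g/mol = 0.1917 g
% NaOH = 0.1917 / 0.2367 × 100 = 80.97 %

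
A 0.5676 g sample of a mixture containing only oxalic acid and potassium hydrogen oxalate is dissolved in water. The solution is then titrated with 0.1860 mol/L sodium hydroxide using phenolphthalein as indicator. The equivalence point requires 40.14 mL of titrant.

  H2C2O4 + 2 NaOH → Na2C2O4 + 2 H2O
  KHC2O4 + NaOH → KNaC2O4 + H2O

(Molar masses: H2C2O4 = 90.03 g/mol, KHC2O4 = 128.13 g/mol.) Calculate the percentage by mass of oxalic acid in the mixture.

37.12 %

n(NaOH) = 0.04014 × 0.1860 = 7.466 × 10^-3 mol
Let x = n(H2C2O4), y = n(KHC2O4).
Titrant: 2x + 1y = 7.466 × 10^-3;  mass: 90.03x + 128.13y = 0.5676
Solving, x = 2.340 × 10^-3 mol, y = 2.785 × 10^-3 mol
mass of H2C2O4 = 2.340 × 10^-3 × 90.03 = 0.2107 g
% H2C2O4 = 0.2107 / 0.5676 × 100 = 37.12 %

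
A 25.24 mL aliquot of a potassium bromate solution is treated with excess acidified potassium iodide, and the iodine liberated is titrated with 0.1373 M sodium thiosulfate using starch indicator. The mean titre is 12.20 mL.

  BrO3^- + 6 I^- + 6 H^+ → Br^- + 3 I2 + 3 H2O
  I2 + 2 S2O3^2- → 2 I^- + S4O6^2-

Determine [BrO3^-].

0.01106 M

n(S2O3^2-) = 0.01220 × 0.1373 = 1.675 × 10^-3 mol
n(I2) = n(S2O3^2-)/2 = 8.375 × 10^-4 mol
From the 1:3 ratio, n(BrO3^-) in the aliquot = 1/3 × 8.375 × 10^-4 = 2.792 × 10^-4 mol
[BrO3^-] = 2.792 × 10^-4 / 0.02524 = 0.01106 mol/L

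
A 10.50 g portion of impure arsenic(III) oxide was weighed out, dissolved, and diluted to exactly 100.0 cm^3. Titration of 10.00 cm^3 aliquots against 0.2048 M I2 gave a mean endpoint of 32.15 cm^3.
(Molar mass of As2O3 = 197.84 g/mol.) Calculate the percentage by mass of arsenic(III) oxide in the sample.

62.03 %

As2O3 + 2 I2 + 2 H2O → As2O5 + 4 HI
n(I2) per titration = 0.03215 × 0.2048 = 6.584 × 10^-3 mol
From the 1:2 ratio, n(As2O3) in each aliquot = 1/2 × 6.584 × 10^-3 = 3.292 × 10^-3 mol
n(As2O3) in the whole flask = 3.292 × 10^-3 × 100.0/10.00 = 0.03292 mol
mass of As2O3 = 0.03292 × 197.84 = 6.513 g
% As2O3 = 6.513 / 10.50 × 100 = 62.03 %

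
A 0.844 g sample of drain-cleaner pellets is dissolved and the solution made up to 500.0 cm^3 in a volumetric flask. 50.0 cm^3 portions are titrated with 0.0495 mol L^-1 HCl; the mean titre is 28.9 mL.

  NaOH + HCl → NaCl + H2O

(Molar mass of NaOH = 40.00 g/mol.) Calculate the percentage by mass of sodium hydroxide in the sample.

67.8 %

n(HCl) per titration = 0.0289 × 0.0495 = 1.43 × 10^-3 mol
n(NaOH) in each aliquot = 1.43 × 10^-3 mol (1:1 ratio)
n(NaOH) in the whole flask = 1.43 × 10^-3 × 500.0/50.0 = 0.0143 mol
mass of NaOH = 0.0143 × 40.00 = 0.572 g
% NaOH = 0.572 / 0.844 × 100 = 67.8 %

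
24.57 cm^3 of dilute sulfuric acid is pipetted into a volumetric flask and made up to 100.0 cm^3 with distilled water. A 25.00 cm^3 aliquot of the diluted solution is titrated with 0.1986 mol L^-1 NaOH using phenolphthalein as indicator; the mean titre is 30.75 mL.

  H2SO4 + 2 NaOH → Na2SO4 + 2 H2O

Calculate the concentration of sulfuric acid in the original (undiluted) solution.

0.4971 mol/L

n(NaOH) = 0.03075 × 0.1986 = 6.107 × 10^-3 mol
From the 1:2 ratio, n(H2SO4) in the aliquot = 1/2 × 6.107 × 10^-3 = 3.053 × 10^-3 mol
[H2SO4]_dilute = 3.053 × 10^-3 / 0.02500 = 0.1221 mol/L
Dilution factor = 100.0 / 24.57 = 4.070
[H2SO4]_stock = 0.1221 × 4.070 = 0.4971 mol/L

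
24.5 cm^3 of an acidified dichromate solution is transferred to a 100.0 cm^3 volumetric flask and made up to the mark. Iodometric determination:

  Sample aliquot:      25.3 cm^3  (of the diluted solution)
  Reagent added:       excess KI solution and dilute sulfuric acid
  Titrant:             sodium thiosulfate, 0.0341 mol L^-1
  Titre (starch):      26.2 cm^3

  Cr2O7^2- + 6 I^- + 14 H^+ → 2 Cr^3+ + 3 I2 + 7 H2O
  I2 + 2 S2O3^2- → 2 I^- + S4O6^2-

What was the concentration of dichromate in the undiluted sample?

n(S2O3^2-) = 0.0262 × 0.0341 = 8.93 × 10^-4 mol
n(I2) = n(S2O3^2-)/2 = 4.47 × 10^-4 mol
From the 1:3 ratio, n(Cr2O7^2-) in the aliquot = 1/3 × 4.47 × 10^-4 = 1.49 × 10^-4 mol
[Cr2O7^2-]_dilute = 1.49 × 10^-4 / 0.0253 = 0.00589 mol/L
[Cr2O7^2-]_original = 0.00589 × 100.0/24.5 = 0.0240 mol/L

0.0240 mol/L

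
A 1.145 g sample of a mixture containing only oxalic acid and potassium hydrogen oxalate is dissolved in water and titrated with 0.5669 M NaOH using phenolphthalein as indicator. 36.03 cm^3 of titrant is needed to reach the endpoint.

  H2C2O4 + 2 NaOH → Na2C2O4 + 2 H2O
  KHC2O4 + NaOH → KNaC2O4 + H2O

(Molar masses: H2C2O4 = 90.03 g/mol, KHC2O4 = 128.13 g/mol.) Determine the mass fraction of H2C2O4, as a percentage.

69.63 %

n(NaOH) = 0.03603 × 0.5669 = 0.02043 mol
Let x = n(H2C2O4), y = n(KHC2O4).
Titrant: 2x + 1y = 0.02043;  mass: 90.03x + 128.13y = 1.145
Solving, x = 8.856 × 10^-3 mol, y = 2.714 × 10^-3 mol
mass of H2C2O4 = 8.856 × 10^-3 × 90.03 = 0.7973 g
% H2C2O4 = 0.7973 / 1.145 × 100 = 69.63 %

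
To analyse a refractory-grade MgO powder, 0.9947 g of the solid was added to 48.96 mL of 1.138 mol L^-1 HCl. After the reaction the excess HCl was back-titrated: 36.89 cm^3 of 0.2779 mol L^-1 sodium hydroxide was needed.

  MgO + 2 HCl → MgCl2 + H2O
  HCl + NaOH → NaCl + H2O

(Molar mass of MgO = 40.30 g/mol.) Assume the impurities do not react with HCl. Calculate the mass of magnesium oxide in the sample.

n(HCl) added = 0.04896 × 1.138 = 0.05572 mol
n(NaOH) used in back-titration = 0.03689 × 0.2779 = 0.01025 mol
n(HCl) left over = 0.01025 mol (1:1 ratio)
n(HCl) consumed by analyte = 0.05572 − 0.01025 = 0.04546 mol
From the 1:2 ratio, n(MgO) = 1/2 × 0.04546 = 0.02273 mol
mass of MgO = 0.02273 × 40.30 = 0.9161 g

0.9161 g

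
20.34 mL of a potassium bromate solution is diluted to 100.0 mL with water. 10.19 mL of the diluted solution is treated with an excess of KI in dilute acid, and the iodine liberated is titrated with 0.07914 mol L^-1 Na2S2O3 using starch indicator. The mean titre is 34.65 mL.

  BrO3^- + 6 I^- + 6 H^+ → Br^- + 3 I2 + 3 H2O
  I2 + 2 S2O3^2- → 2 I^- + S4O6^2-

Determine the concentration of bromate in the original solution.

n(S2O3^2-) = 0.03465 × 0.07914 = 2.742 × 10^-3 mol
n(I2) = n(S2O3^2-)/2 = 1.371 × 10^-3 mol
From the 1:3 ratio, n(BrO3^-) in the aliquot = 1/3 × 1.371 × 10^-3 = 4.570 × 10^-4 mol
[BrO3^-]_dilute = 4.570 × 10^-4 / 0.01019 = 0.04485 mol/L
[BrO3^-]_original = 0.04485 × 100.0/20.34 = 0.2205 mol/L

0.2205 mol/L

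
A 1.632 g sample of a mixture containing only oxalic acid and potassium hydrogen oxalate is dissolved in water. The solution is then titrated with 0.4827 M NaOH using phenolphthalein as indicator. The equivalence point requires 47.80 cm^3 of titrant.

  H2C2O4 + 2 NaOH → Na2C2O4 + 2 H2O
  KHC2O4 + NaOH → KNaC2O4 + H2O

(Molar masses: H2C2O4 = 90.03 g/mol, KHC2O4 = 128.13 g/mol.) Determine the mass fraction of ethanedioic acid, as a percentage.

n(NaOH) = 0.04780 × 0.4827 = 0.02307 mol
Let x = n(H2C2O4), y = n(KHC2O4).
Titrant: 2x + 1y = 0.02307;  mass: 90.03x + 128.13y = 1.632
Solving, x = 7.967 × 10^-3 mol, y = 7.139 × 10^-3 mol
mass of H2C2O4 = 7.967 × 10^-3 × 90.03 = 0.7173 g
% H2C2O4 = 0.7173 / 1.632 × 100 = 43.95 %

43.95 %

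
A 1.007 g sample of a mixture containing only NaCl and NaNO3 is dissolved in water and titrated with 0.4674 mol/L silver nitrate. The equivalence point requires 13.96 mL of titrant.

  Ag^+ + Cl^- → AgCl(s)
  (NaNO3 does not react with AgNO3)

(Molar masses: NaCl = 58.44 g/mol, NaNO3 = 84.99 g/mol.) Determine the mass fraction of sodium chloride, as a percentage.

n(AgNO3) = 0.01396 × 0.4674 = 6.525 × 10^-3 mol
Let x = n(NaCl), y = n(NaNO3).
Titrant: 1x = 6.525 × 10^-3;  mass: 58.44x + 84.99y = 1.007
Solving, x = 6.525 × 10^-3 mol, y = 7.362 × 10^-3 mol
mass of NaCl = 6.525 × 10^-3 × 58.44 = 0.3813 g
% NaCl = 0.3813 / 1.007 × 100 = 37.87 %

37.87 %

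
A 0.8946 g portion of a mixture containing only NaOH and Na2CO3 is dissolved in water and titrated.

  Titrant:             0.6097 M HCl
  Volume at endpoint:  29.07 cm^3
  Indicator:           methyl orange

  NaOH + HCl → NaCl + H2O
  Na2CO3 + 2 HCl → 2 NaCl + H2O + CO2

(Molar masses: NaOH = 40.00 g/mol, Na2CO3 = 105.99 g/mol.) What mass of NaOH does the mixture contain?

0.1375 g

n(HCl) = 0.02907 × 0.6097 = 0.01772 mol
Let x = n(NaOH), y = n(Na2CO3).
Titrant: 1x + 2y = 0.01772;  mass: 40.00x + 105.99y = 0.8946
Solving, x = 3.438 × 10^-3 mol, y = 7.143 × 10^-3 mol
mass of NaOH = 3.438 × 10^-3 × 40.00 = 0.1375 g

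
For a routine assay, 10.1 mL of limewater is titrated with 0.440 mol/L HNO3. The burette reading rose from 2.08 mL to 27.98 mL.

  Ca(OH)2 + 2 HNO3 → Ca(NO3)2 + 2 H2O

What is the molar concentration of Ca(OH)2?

n(HNO3) = 0.0259 L × 0.440 mol/L = 0.0114 mol
From the 1:2 mole ratio, n(Ca(OH)2) = 1/2 × 0.0114 = 5.70 × 10^-3 mol
[Ca(OH)2] = 5.70 × 10^-3 mol / 0.0101 L = 0.564 mol/L

0.564 mol/L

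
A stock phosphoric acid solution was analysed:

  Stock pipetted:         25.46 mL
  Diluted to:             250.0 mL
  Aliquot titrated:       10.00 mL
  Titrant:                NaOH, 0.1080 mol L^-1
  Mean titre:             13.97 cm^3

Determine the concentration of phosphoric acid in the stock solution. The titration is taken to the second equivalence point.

0.7408 mol/L

H3PO4 + 2 NaOH → Na2HPO4 + 2 H2O
n(NaOH) = 0.01397 × 0.1080 = 1.509 × 10^-3 mol
From the 1:2 ratio, n(H3PO4) in the aliquot = 1/2 × 1.509 × 10^-3 = 7.544 × 10^-4 mol
[H3PO4]_dilute = 7.544 × 10^-4 / 0.01000 = 0.07544 mol/L
Dilution factor = 250.0 / 25.46 = 9.819
[H3PO4]_stock = 0.07544 × 9.819 = 0.7408 mol/L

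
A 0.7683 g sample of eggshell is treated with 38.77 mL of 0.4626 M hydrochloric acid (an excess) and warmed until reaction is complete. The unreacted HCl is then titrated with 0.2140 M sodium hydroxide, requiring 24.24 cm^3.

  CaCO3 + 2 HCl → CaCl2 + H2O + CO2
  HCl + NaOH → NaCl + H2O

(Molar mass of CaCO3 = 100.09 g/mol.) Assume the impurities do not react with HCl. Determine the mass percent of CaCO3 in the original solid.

83.03 %

n(HCl) added = 0.03877 × 0.4626 = 0.01794 mol
n(NaOH) used in back-titration = 0.02424 × 0.2140 = 5.187 × 10^-3 mol
n(HCl) left over = 5.187 × 10^-3 mol (1:1 ratio)
n(HCl) consumed by analyte = 0.01794 − 5.187 × 10^-3 = 0.01275 mol
From the 1:2 ratio, n(CaCO3) = 1/2 × 0.01275 = 6.374 × 10^-3 mol
mass of CaCO3 = 6.374 × 10^-3 × 100.09 = 0.6380 g
% CaCO3 = 0.6380 / 0.7683 × 100 = 83.03 %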